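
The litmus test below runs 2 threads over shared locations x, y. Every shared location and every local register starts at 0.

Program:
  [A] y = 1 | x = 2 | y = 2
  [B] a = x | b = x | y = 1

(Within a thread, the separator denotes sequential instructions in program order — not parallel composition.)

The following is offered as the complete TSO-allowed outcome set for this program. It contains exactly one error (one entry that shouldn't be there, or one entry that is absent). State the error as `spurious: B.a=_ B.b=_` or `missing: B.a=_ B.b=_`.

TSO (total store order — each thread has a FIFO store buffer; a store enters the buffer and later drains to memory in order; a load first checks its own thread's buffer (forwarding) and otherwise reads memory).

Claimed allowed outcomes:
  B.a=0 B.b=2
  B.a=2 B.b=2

outcome vector order: (B.a,B.b)
TSO (3): (0,0) (0,2) (2,2)
TSO∖claimed = {(0,0)}

missing: B.a=0 B.b=0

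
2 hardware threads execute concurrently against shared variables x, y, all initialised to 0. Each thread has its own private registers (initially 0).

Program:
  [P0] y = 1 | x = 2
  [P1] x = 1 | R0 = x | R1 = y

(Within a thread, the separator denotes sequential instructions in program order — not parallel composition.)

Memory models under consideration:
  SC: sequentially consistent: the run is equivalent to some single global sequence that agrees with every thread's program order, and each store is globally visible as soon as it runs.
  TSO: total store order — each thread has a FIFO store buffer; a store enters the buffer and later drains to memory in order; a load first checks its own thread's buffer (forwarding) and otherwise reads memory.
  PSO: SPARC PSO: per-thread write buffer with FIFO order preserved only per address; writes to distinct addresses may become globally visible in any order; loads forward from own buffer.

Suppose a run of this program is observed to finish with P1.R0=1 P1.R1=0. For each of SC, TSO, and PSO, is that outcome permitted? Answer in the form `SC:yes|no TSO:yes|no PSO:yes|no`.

SC:yes TSO:yes PSO:yes

outcome vector order: (P1.R0,P1.R1)
[SC] allowed = {(1,0), (1,1), (2,1)}
[TSO] allowed = {(1,0), (1,1), (2,1)}
[PSO] allowed = {(1,0), (1,1), (2,0), (2,1)}
target (1,0) ∈ {SC,TSO,PSO}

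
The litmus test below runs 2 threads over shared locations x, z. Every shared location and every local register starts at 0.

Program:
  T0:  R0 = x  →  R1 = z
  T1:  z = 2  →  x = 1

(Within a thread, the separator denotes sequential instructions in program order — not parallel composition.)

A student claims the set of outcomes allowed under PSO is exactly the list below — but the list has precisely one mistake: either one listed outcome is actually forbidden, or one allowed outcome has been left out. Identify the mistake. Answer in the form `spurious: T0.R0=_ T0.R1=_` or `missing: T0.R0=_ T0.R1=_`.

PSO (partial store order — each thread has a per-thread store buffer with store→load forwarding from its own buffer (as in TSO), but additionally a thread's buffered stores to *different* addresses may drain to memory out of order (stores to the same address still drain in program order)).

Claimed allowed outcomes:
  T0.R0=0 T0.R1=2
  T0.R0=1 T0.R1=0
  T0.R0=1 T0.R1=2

outcome vector order: (T0.R0,T0.R1)
PSO (4): 00, 02, 10, 12
PSO∖claimed = {00}

missing: T0.R0=0 T0.R1=0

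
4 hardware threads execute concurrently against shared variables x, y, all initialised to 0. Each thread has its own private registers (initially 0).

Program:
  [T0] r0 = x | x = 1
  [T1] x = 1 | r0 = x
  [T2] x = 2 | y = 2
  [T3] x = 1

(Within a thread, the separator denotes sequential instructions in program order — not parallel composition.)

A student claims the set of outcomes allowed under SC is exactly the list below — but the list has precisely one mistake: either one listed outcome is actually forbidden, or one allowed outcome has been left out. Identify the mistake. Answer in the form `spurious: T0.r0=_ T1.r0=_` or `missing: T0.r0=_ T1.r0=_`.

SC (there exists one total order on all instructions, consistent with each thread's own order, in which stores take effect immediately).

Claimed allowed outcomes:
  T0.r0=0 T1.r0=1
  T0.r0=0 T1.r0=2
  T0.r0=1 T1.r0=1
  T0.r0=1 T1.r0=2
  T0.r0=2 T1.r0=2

missing: T0.r0=2 T1.r0=1

outcome vector order: (T0.r0,T1.r0)
[SC] allowed = {(0,1) (0,2) (1,1) (1,2) (2,1) (2,2)}
SC∖claimed = {(2,1)}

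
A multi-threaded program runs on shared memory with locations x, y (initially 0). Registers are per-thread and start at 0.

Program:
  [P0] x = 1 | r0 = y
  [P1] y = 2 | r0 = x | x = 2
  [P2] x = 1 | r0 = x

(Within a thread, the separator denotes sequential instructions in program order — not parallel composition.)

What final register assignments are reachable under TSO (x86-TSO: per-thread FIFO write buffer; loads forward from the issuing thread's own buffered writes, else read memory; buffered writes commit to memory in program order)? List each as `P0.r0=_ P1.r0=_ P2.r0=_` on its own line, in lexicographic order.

P0.r0=0 P1.r0=0 P2.r0=1
P0.r0=0 P1.r0=0 P2.r0=2
P0.r0=0 P1.r0=1 P2.r0=1
P0.r0=0 P1.r0=1 P2.r0=2
P0.r0=2 P1.r0=0 P2.r0=1
P0.r0=2 P1.r0=0 P2.r0=2
P0.r0=2 P1.r0=1 P2.r0=1
P0.r0=2 P1.r0=1 P2.r0=2

outcome vector order: (P0.r0,P1.r0,P2.r0)
|TSO outcomes| = 8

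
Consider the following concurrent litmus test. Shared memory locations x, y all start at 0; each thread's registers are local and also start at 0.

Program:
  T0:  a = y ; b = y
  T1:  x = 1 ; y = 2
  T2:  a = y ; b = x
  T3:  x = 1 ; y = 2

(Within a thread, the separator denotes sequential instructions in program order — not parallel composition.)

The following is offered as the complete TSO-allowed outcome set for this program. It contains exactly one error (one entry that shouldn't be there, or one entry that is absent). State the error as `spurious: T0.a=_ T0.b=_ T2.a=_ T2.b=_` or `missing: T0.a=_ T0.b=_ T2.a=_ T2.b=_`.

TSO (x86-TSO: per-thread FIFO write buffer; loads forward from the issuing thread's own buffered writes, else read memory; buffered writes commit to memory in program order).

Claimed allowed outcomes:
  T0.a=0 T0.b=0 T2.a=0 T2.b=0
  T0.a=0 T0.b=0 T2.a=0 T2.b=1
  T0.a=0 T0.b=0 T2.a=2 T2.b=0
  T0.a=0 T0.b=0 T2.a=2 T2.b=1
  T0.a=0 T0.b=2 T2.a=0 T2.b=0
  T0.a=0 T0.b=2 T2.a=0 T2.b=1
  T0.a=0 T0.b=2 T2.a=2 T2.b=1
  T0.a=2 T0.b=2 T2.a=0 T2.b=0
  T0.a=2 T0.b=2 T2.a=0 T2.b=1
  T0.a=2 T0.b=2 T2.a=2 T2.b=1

outcome vector order: (T0.a,T0.b,T2.a,T2.b)
under TSO → 0/0/0/0, 0/0/0/1, 0/0/2/1, 0/2/0/0, 0/2/0/1, 0/2/2/1, 2/2/0/0, 2/2/0/1, 2/2/2/1
claimed∖TSO = {0/0/2/0}

spurious: T0.a=0 T0.b=0 T2.a=2 T2.b=0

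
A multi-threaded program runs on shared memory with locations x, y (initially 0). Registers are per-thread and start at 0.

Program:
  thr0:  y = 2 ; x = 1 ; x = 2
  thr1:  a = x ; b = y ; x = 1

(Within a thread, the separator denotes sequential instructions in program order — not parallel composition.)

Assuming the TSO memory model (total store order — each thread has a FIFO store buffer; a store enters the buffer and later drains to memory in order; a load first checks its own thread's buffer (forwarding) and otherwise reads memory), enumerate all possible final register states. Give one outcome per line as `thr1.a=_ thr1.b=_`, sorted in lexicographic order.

thr1.a=0 thr1.b=0
thr1.a=0 thr1.b=2
thr1.a=1 thr1.b=2
thr1.a=2 thr1.b=2

outcome vector order: (thr1.a,thr1.b)
|TSO outcomes| = 4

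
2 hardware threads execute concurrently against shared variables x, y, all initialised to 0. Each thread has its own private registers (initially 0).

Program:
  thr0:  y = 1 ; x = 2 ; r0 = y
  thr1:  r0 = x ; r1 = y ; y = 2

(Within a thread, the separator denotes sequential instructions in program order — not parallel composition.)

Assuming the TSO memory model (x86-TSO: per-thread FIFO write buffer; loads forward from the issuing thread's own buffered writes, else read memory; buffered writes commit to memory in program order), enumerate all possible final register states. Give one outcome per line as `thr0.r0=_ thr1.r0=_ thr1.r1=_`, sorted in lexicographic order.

outcome vector order: (thr0.r0,thr1.r0,thr1.r1)
|TSO outcomes| = 6

thr0.r0=1 thr1.r0=0 thr1.r1=0
thr0.r0=1 thr1.r0=0 thr1.r1=1
thr0.r0=1 thr1.r0=2 thr1.r1=1
thr0.r0=2 thr1.r0=0 thr1.r1=0
thr0.r0=2 thr1.r0=0 thr1.r1=1
thr0.r0=2 thr1.r0=2 thr1.r1=1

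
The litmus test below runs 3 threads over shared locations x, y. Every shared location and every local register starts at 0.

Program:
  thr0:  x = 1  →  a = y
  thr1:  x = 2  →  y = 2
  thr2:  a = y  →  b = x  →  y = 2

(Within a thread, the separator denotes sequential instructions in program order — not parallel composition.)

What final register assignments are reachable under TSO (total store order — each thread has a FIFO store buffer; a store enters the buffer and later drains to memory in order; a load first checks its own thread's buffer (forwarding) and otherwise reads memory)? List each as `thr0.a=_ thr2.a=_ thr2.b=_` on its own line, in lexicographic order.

thr0.a=0 thr2.a=0 thr2.b=0
thr0.a=0 thr2.a=0 thr2.b=1
thr0.a=0 thr2.a=0 thr2.b=2
thr0.a=0 thr2.a=2 thr2.b=1
thr0.a=0 thr2.a=2 thr2.b=2
thr0.a=2 thr2.a=0 thr2.b=0
thr0.a=2 thr2.a=0 thr2.b=1
thr0.a=2 thr2.a=0 thr2.b=2
thr0.a=2 thr2.a=2 thr2.b=1
thr0.a=2 thr2.a=2 thr2.b=2

outcome vector order: (thr0.a,thr2.a,thr2.b)
|TSO outcomes| = 10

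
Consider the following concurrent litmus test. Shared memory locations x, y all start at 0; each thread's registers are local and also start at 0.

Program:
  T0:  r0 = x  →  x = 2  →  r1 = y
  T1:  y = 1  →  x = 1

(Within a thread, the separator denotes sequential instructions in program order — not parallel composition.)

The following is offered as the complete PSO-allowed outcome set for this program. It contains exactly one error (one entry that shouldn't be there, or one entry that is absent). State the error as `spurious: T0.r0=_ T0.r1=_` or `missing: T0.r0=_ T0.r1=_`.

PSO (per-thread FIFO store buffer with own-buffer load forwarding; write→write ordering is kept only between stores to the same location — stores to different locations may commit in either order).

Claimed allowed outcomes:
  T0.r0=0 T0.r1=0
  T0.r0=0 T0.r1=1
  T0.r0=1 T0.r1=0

missing: T0.r0=1 T0.r1=1

outcome vector order: (T0.r0,T0.r1)
under PSO → 00, 01, 10, 11
PSO∖claimed = {11}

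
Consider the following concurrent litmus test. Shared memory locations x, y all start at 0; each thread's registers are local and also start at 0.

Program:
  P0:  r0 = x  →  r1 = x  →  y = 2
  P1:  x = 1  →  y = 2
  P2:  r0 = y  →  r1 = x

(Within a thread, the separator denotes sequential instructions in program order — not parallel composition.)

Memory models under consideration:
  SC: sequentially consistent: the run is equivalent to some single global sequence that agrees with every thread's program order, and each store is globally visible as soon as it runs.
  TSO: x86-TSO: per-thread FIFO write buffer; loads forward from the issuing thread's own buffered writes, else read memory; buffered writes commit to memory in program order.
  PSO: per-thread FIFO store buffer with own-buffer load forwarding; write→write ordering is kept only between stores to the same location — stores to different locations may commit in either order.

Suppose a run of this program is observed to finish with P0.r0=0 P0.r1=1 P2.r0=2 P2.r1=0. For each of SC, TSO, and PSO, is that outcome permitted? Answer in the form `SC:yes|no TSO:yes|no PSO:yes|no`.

outcome vector order: (P0.r0,P0.r1,P2.r0,P2.r1)
[SC] allowed = {<0 0 0 0>; <0 0 0 1>; <0 0 2 0>; <0 0 2 1>; <0 1 0 0>; <0 1 0 1>; <0 1 2 1>; <1 1 0 0>; <1 1 0 1>; <1 1 2 1>}
[TSO] allowed = {<0 0 0 0>; <0 0 0 1>; <0 0 2 0>; <0 0 2 1>; <0 1 0 0>; <0 1 0 1>; <0 1 2 1>; <1 1 0 0>; <1 1 0 1>; <1 1 2 1>}
[PSO] allowed = {<0 0 0 0>; <0 0 0 1>; <0 0 2 0>; <0 0 2 1>; <0 1 0 0>; <0 1 0 1>; <0 1 2 0>; <0 1 2 1>; <1 1 0 0>; <1 1 0 1>; <1 1 2 0>; <1 1 2 1>}
target <0 1 2 0> ∈ {PSO}

SC:no TSO:no PSO:yes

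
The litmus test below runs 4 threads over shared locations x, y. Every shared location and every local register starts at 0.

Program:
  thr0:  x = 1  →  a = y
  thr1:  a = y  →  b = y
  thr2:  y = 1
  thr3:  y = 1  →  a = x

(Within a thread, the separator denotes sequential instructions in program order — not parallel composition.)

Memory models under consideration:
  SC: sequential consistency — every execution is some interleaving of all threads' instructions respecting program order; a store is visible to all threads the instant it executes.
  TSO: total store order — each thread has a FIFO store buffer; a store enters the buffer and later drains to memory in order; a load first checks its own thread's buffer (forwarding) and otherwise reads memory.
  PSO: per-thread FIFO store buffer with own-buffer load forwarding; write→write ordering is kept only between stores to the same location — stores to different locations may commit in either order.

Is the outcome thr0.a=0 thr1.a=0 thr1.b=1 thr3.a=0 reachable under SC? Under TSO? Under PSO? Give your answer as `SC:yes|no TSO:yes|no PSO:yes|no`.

SC:no TSO:yes PSO:yes

outcome vector order: (thr0.a,thr1.a,thr1.b,thr3.a)
[SC] allowed = {0/0/0/1 0/0/1/1 0/1/1/1 1/0/0/0 1/0/0/1 1/0/1/0 1/0/1/1 1/1/1/0 1/1/1/1}
[TSO] allowed = {0/0/0/0 0/0/0/1 0/0/1/0 0/0/1/1 0/1/1/0 0/1/1/1 1/0/0/0 1/0/0/1 1/0/1/0 1/0/1/1 1/1/1/0 1/1/1/1}
[PSO] allowed = {0/0/0/0 0/0/0/1 0/0/1/0 0/0/1/1 0/1/1/0 0/1/1/1 1/0/0/0 1/0/0/1 1/0/1/0 1/0/1/1 1/1/1/0 1/1/1/1}
target 0/0/1/0 ∈ {TSO,PSO}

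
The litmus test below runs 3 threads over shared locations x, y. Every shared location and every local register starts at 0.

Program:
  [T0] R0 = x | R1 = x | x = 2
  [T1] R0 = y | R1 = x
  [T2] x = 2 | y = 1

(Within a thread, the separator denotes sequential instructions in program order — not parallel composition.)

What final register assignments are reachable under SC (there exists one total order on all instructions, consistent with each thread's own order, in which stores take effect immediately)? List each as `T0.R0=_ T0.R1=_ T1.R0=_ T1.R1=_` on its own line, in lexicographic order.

outcome vector order: (T0.R0,T0.R1,T1.R0,T1.R1)
|SC outcomes| = 9

T0.R0=0 T0.R1=0 T1.R0=0 T1.R1=0
T0.R0=0 T0.R1=0 T1.R0=0 T1.R1=2
T0.R0=0 T0.R1=0 T1.R0=1 T1.R1=2
T0.R0=0 T0.R1=2 T1.R0=0 T1.R1=0
T0.R0=0 T0.R1=2 T1.R0=0 T1.R1=2
T0.R0=0 T0.R1=2 T1.R0=1 T1.R1=2
T0.R0=2 T0.R1=2 T1.R0=0 T1.R1=0
T0.R0=2 T0.R1=2 T1.R0=0 T1.R1=2
T0.R0=2 T0.R1=2 T1.R0=1 T1.R1=2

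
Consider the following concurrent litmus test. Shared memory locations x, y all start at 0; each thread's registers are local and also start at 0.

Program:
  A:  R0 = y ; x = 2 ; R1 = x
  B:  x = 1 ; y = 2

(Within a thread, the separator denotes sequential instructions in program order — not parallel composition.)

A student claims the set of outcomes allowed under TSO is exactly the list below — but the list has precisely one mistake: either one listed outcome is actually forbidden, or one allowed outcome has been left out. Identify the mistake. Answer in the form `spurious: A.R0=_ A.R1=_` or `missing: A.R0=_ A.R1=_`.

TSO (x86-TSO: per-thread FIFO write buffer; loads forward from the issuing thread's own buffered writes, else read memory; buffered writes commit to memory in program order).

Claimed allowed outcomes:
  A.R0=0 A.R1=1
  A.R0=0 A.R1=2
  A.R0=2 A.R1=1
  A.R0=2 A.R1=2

outcome vector order: (A.R0,A.R1)
TSO: 3 outcomes — {0/1; 0/2; 2/2}
claimed∖TSO = {2/1}

spurious: A.R0=2 A.R1=1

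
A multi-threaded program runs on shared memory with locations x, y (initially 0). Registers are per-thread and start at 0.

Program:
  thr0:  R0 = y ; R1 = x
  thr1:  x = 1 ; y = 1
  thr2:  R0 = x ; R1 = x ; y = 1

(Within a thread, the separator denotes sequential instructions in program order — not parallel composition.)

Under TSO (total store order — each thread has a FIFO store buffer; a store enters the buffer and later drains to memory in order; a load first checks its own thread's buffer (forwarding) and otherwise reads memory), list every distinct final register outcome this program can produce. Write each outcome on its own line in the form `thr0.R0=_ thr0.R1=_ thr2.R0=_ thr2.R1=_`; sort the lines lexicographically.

thr0.R0=0 thr0.R1=0 thr2.R0=0 thr2.R1=0
thr0.R0=0 thr0.R1=0 thr2.R0=0 thr2.R1=1
thr0.R0=0 thr0.R1=0 thr2.R0=1 thr2.R1=1
thr0.R0=0 thr0.R1=1 thr2.R0=0 thr2.R1=0
thr0.R0=0 thr0.R1=1 thr2.R0=0 thr2.R1=1
thr0.R0=0 thr0.R1=1 thr2.R0=1 thr2.R1=1
thr0.R0=1 thr0.R1=0 thr2.R0=0 thr2.R1=0
thr0.R0=1 thr0.R1=1 thr2.R0=0 thr2.R1=0
thr0.R0=1 thr0.R1=1 thr2.R0=0 thr2.R1=1
thr0.R0=1 thr0.R1=1 thr2.R0=1 thr2.R1=1

outcome vector order: (thr0.R0,thr0.R1,thr2.R0,thr2.R1)
|TSO outcomes| = 10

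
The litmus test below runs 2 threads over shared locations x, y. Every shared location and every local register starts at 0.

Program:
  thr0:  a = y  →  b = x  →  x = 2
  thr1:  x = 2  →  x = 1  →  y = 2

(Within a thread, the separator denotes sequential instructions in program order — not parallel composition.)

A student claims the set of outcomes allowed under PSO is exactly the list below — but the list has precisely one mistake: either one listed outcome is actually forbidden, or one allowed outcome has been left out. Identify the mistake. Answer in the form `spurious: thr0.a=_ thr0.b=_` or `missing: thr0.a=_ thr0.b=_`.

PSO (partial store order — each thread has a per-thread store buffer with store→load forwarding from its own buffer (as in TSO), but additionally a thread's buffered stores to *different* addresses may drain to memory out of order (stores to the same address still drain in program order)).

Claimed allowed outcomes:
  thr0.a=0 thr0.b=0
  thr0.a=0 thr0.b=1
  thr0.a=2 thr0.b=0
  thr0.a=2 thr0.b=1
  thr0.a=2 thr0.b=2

missing: thr0.a=0 thr0.b=2

outcome vector order: (thr0.a,thr0.b)
[PSO] allowed = {<0 0>, <0 1>, <0 2>, <2 0>, <2 1>, <2 2>}
PSO∖claimed = {<0 2>}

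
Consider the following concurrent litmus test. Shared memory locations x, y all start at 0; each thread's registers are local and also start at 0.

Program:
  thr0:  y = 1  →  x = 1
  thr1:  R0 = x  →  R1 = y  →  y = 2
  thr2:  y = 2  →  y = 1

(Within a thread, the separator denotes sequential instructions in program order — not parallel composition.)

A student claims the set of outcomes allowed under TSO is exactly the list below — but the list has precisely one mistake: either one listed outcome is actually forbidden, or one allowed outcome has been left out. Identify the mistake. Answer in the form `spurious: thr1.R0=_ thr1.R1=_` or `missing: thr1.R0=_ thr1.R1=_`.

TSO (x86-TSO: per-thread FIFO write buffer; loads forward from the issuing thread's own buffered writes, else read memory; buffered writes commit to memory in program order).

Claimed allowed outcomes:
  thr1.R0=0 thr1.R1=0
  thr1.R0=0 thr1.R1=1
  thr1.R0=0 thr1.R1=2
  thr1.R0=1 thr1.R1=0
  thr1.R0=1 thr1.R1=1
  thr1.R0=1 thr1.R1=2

spurious: thr1.R0=1 thr1.R1=0

outcome vector order: (thr1.R0,thr1.R1)
[TSO] allowed = {(0,0), (0,1), (0,2), (1,1), (1,2)}
claimed∖TSO = {(1,0)}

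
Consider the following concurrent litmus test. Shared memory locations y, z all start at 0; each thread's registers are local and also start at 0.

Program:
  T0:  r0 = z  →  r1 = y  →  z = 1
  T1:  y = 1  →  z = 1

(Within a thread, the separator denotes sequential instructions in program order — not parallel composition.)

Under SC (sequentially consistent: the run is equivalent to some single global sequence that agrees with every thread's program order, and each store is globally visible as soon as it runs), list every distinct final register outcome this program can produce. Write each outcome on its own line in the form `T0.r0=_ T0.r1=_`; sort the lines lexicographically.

outcome vector order: (T0.r0,T0.r1)
|SC outcomes| = 3

T0.r0=0 T0.r1=0
T0.r0=0 T0.r1=1
T0.r0=1 T0.r1=1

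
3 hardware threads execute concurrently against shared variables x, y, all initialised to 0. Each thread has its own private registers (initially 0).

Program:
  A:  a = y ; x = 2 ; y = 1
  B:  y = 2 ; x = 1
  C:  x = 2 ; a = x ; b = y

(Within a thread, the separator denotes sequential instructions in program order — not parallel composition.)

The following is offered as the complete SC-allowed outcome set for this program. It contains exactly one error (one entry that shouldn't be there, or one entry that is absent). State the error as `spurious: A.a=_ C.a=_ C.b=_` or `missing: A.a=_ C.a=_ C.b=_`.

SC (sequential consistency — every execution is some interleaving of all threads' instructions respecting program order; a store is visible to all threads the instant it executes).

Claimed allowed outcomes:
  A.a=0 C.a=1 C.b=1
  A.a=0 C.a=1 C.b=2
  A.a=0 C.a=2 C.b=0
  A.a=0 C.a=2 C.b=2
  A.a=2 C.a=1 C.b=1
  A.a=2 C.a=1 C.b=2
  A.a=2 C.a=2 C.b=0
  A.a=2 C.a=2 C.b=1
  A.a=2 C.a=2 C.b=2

missing: A.a=0 C.a=2 C.b=1

outcome vector order: (A.a,C.a,C.b)
[SC] allowed = {011, 012, 020, 021, 022, 211, 212, 220, 221, 222}
SC∖claimed = {021}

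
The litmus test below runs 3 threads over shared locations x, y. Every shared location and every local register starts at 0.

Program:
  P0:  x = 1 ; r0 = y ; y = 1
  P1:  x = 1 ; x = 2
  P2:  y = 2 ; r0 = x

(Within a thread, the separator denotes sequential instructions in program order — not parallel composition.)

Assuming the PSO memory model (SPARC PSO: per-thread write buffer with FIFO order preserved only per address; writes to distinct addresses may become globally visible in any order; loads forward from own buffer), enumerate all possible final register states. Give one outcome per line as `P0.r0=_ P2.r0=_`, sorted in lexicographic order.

P0.r0=0 P2.r0=0
P0.r0=0 P2.r0=1
P0.r0=0 P2.r0=2
P0.r0=2 P2.r0=0
P0.r0=2 P2.r0=1
P0.r0=2 P2.r0=2

outcome vector order: (P0.r0,P2.r0)
|PSO outcomes| = 6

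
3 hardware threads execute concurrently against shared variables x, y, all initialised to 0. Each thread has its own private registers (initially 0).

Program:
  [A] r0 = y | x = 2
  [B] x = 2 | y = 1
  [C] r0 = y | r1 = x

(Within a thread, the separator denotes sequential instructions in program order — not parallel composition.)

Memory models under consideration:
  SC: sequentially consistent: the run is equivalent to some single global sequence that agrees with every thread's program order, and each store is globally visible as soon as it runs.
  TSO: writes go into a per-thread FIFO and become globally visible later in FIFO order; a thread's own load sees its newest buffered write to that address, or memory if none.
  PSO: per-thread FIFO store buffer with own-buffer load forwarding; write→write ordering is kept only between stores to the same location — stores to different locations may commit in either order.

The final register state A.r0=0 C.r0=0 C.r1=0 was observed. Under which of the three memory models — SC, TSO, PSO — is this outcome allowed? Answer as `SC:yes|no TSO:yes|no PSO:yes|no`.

outcome vector order: (A.r0,C.r0,C.r1)
[SC] allowed = {(0,0,0); (0,0,2); (0,1,2); (1,0,0); (1,0,2); (1,1,2)}
[TSO] allowed = {(0,0,0); (0,0,2); (0,1,2); (1,0,0); (1,0,2); (1,1,2)}
[PSO] allowed = {(0,0,0); (0,0,2); (0,1,0); (0,1,2); (1,0,0); (1,0,2); (1,1,0); (1,1,2)}
target (0,0,0) ∈ {SC,TSO,PSO}

SC:yes TSO:yes PSO:yes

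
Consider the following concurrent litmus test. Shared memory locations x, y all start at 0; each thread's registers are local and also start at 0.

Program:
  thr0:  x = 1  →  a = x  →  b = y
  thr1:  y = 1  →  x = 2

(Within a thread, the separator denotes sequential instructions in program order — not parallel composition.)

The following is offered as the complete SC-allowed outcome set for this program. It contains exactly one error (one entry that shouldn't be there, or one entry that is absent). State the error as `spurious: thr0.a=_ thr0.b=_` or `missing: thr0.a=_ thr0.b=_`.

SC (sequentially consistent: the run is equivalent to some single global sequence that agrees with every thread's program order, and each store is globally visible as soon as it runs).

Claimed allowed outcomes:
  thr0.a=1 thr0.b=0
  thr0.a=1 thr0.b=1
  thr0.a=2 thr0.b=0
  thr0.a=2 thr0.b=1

spurious: thr0.a=2 thr0.b=0

outcome vector order: (thr0.a,thr0.b)
SC: 3 outcomes — {10, 11, 21}
claimed∖SC = {20}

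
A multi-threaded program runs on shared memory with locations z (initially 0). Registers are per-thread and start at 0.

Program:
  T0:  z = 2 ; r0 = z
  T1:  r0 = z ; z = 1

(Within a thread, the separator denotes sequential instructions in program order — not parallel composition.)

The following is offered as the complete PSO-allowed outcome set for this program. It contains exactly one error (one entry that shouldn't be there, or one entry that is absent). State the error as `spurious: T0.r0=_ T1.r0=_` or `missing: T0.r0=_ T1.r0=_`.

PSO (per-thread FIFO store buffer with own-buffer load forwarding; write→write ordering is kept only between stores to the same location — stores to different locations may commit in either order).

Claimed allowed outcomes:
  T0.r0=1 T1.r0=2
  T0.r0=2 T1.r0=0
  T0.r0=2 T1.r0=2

outcome vector order: (T0.r0,T1.r0)
[PSO] allowed = {10 12 20 22}
PSO∖claimed = {10}

missing: T0.r0=1 T1.r0=0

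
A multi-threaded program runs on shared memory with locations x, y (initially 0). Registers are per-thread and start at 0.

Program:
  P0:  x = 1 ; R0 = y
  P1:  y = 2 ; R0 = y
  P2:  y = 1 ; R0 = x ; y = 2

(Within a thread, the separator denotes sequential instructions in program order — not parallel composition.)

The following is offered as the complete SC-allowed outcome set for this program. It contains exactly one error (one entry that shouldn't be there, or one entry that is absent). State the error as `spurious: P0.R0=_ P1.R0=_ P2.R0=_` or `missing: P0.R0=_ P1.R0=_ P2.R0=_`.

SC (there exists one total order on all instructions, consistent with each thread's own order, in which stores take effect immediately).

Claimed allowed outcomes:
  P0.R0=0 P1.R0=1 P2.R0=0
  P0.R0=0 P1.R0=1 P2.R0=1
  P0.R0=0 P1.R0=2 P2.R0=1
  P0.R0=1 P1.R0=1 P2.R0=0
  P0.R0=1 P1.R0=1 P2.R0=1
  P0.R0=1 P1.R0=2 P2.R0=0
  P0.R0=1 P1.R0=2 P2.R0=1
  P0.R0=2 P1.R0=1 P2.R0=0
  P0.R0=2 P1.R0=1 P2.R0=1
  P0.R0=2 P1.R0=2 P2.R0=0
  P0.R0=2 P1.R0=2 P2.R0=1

outcome vector order: (P0.R0,P1.R0,P2.R0)
under SC → 011, 021, 110, 111, 120, 121, 210, 211, 220, 221
claimed∖SC = {010}

spurious: P0.R0=0 P1.R0=1 P2.R0=0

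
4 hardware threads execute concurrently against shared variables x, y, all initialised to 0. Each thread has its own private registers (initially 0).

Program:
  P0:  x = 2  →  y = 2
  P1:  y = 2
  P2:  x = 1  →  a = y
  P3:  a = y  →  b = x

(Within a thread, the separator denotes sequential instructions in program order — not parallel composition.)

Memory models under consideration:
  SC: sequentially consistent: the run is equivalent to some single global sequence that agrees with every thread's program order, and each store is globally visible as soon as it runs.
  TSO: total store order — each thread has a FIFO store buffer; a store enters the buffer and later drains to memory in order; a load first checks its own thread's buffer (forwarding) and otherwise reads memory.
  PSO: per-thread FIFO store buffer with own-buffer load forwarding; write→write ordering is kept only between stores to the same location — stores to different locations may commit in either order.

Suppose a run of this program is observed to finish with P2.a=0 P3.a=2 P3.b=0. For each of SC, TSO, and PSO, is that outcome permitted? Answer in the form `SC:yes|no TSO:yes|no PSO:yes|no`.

outcome vector order: (P2.a,P3.a,P3.b)
under SC → 0/0/0 0/0/1 0/0/2 0/2/1 0/2/2 2/0/0 2/0/1 2/0/2 2/2/0 2/2/1 2/2/2
under TSO → 0/0/0 0/0/1 0/0/2 0/2/0 0/2/1 0/2/2 2/0/0 2/0/1 2/0/2 2/2/0 2/2/1 2/2/2
under PSO → 0/0/0 0/0/1 0/0/2 0/2/0 0/2/1 0/2/2 2/0/0 2/0/1 2/0/2 2/2/0 2/2/1 2/2/2
target 0/2/0 ∈ {TSO,PSO}

SC:no TSO:yes PSO:yes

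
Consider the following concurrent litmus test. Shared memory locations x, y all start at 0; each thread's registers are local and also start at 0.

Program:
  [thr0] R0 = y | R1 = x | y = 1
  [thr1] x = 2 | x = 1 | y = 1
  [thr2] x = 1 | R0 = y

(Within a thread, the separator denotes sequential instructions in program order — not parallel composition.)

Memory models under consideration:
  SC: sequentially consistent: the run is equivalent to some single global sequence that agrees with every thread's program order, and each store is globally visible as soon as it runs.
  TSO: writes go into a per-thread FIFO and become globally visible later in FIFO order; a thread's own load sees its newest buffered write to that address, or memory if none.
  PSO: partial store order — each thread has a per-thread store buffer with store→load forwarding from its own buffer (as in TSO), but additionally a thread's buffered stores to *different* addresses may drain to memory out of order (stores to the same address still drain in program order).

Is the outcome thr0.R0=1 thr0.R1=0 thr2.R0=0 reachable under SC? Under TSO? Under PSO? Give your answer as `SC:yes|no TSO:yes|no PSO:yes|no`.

outcome vector order: (thr0.R0,thr0.R1,thr2.R0)
SC (8): 0/0/0 0/0/1 0/1/0 0/1/1 0/2/0 0/2/1 1/1/0 1/1/1
TSO (8): 0/0/0 0/0/1 0/1/0 0/1/1 0/2/0 0/2/1 1/1/0 1/1/1
PSO (12): 0/0/0 0/0/1 0/1/0 0/1/1 0/2/0 0/2/1 1/0/0 1/0/1 1/1/0 1/1/1 1/2/0 1/2/1
target 1/0/0 ∈ {PSO}

SC:no TSO:no PSO:yes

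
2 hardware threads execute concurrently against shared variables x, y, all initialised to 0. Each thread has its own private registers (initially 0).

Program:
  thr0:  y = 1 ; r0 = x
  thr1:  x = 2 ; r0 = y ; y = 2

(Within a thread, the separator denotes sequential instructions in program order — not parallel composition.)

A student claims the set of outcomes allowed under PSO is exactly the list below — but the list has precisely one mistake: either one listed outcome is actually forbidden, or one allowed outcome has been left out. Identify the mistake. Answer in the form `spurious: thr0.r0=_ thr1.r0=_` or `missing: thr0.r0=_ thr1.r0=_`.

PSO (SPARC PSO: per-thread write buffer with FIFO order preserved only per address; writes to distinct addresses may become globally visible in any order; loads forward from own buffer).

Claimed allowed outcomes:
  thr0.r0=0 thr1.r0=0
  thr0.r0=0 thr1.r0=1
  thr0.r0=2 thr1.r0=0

outcome vector order: (thr0.r0,thr1.r0)
under PSO → 00; 01; 20; 21
PSO∖claimed = {21}

missing: thr0.r0=2 thr1.r0=1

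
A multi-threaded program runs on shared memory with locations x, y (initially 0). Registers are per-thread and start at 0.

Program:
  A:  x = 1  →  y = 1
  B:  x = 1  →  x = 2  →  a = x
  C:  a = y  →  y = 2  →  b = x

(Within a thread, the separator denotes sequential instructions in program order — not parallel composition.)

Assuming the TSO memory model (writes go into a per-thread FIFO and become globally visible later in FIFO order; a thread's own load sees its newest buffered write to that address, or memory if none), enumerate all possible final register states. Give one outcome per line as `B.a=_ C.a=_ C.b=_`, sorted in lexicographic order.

outcome vector order: (B.a,C.a,C.b)
|TSO outcomes| = 9

B.a=1 C.a=0 C.b=0
B.a=1 C.a=0 C.b=1
B.a=1 C.a=0 C.b=2
B.a=1 C.a=1 C.b=1
B.a=2 C.a=0 C.b=0
B.a=2 C.a=0 C.b=1
B.a=2 C.a=0 C.b=2
B.a=2 C.a=1 C.b=1
B.a=2 C.a=1 C.b=2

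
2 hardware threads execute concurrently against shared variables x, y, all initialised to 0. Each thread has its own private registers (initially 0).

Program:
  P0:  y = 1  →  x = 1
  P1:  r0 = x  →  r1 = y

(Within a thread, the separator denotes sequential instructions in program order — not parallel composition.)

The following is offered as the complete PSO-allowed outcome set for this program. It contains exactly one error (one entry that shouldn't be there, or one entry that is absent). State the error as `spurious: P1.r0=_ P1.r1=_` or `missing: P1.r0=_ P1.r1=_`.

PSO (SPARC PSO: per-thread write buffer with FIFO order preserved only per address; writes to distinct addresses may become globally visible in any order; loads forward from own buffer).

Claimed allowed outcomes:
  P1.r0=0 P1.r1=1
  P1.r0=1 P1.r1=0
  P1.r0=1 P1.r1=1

missing: P1.r0=0 P1.r1=0

outcome vector order: (P1.r0,P1.r1)
PSO (4): 00 01 10 11
PSO∖claimed = {00}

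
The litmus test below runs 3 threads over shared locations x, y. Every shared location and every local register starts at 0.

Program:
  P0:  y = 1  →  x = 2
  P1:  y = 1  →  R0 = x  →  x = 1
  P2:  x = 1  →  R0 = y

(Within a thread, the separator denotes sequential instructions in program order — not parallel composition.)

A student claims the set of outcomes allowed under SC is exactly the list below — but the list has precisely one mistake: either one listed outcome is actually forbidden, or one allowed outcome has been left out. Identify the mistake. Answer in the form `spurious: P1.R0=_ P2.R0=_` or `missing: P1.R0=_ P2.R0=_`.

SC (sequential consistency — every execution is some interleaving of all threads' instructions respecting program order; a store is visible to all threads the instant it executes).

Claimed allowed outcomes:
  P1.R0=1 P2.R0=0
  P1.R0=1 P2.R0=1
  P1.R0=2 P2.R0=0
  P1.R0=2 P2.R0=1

outcome vector order: (P1.R0,P2.R0)
under SC → <0 1> <1 0> <1 1> <2 0> <2 1>
SC∖claimed = {<0 1>}

missing: P1.R0=0 P2.R0=1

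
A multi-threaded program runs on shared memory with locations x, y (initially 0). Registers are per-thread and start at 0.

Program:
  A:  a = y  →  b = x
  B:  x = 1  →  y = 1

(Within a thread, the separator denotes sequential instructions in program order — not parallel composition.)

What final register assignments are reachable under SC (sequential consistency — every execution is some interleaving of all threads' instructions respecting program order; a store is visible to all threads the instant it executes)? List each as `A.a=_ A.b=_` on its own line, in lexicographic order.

A.a=0 A.b=0
A.a=0 A.b=1
A.a=1 A.b=1

outcome vector order: (A.a,A.b)
|SC outcomes| = 3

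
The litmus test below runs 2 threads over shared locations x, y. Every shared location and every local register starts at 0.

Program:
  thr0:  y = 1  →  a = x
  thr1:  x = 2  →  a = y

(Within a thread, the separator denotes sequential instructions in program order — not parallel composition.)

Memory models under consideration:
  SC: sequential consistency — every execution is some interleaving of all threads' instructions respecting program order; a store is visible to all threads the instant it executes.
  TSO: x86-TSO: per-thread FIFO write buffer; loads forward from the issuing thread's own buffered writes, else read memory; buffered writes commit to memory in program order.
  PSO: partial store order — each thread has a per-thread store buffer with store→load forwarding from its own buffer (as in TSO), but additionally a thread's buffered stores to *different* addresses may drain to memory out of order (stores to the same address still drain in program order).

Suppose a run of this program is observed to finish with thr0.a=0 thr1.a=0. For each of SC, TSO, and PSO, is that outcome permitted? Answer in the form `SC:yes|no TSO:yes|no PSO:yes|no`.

outcome vector order: (thr0.a,thr1.a)
SC (3): (0,1), (2,0), (2,1)
TSO (4): (0,0), (0,1), (2,0), (2,1)
PSO (4): (0,0), (0,1), (2,0), (2,1)
target (0,0) ∈ {TSO,PSO}

SC:no TSO:yes PSO:yes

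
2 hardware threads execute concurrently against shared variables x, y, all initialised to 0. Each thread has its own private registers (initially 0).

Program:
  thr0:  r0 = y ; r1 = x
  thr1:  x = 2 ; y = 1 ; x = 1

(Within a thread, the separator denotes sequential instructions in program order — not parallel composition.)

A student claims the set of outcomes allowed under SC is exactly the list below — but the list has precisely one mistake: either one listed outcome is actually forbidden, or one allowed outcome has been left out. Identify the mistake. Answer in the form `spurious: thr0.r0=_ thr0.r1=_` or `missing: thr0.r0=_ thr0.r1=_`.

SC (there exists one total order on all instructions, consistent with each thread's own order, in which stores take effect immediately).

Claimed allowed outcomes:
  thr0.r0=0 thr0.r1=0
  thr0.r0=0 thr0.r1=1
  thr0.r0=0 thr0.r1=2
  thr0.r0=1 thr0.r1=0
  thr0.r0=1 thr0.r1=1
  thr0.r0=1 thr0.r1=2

outcome vector order: (thr0.r0,thr0.r1)
[SC] allowed = {00 01 02 11 12}
claimed∖SC = {10}

spurious: thr0.r0=1 thr0.r1=0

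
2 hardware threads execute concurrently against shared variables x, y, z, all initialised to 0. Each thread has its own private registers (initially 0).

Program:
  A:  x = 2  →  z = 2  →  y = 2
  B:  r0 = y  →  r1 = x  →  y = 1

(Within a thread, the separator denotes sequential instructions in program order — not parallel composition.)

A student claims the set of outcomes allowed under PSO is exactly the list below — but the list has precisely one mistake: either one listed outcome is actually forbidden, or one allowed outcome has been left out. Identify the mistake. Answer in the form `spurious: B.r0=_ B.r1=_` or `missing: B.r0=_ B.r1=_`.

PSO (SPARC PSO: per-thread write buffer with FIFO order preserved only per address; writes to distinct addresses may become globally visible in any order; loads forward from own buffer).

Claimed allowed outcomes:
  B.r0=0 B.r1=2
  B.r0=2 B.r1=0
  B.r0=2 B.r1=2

outcome vector order: (B.r0,B.r1)
under PSO → 00; 02; 20; 22
PSO∖claimed = {00}

missing: B.r0=0 B.r1=0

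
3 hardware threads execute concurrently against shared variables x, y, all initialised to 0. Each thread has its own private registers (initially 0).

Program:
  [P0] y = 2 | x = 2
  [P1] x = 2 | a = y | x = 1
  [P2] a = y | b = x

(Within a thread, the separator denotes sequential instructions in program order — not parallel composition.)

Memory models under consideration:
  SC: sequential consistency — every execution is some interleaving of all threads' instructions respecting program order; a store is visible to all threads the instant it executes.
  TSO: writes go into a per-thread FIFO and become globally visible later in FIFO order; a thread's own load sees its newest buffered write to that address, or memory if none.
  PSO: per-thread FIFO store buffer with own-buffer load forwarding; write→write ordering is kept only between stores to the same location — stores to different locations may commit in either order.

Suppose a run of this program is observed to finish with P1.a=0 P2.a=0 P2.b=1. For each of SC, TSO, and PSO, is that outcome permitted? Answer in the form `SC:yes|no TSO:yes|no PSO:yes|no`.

SC:yes TSO:yes PSO:yes

outcome vector order: (P1.a,P2.a,P2.b)
SC (11): (0,0,0), (0,0,1), (0,0,2), (0,2,1), (0,2,2), (2,0,0), (2,0,1), (2,0,2), (2,2,0), (2,2,1), (2,2,2)
TSO (12): (0,0,0), (0,0,1), (0,0,2), (0,2,0), (0,2,1), (0,2,2), (2,0,0), (2,0,1), (2,0,2), (2,2,0), (2,2,1), (2,2,2)
PSO (12): (0,0,0), (0,0,1), (0,0,2), (0,2,0), (0,2,1), (0,2,2), (2,0,0), (2,0,1), (2,0,2), (2,2,0), (2,2,1), (2,2,2)
target (0,0,1) ∈ {SC,TSO,PSO}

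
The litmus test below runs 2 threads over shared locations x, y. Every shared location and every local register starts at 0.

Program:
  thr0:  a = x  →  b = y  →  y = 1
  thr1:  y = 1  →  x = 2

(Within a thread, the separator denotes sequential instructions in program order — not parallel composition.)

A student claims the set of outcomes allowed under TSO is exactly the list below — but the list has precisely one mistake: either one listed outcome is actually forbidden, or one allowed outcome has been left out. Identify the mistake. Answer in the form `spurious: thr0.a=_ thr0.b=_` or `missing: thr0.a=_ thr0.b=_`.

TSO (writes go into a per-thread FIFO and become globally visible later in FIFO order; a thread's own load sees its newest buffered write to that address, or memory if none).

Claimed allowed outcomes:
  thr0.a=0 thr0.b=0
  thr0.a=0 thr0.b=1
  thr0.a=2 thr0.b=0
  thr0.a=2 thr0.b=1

spurious: thr0.a=2 thr0.b=0

outcome vector order: (thr0.a,thr0.b)
TSO: 3 outcomes — {<0 0>, <0 1>, <2 1>}
claimed∖TSO = {<2 0>}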